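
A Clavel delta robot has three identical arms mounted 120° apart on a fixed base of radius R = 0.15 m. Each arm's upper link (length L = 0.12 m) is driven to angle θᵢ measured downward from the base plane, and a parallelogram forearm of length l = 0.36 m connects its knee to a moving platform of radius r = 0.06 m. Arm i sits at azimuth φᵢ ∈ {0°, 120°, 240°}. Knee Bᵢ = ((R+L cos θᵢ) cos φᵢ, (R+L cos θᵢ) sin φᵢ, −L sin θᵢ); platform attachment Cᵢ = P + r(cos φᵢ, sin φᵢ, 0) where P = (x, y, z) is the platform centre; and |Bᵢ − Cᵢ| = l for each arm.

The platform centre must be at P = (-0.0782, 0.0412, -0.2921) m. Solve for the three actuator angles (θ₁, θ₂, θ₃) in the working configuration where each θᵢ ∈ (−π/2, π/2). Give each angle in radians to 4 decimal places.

θ₁ = 0.5238, θ₂ = -0.3493, θ₃ = 0.0874

rotate P by −φ1: (-0.0782, 0.0412, -0.2921)
  A cos θ + B sin θ = C:  0.1682·cos θ + -0.2921·sin θ = -0.0005
  √(A²+B²)=0.3371;  θ1 = -1.0483+1.5722 ≈ 0.5238
rotate P by −φ2: (0.0748, 0.0471, -0.2921)
  A cos θ + B sin θ = C:  0.0152·cos θ + -0.2921·sin θ = 0.1143
  θ2 = atan2(B,A) + arccos(C/0.2925) = -0.3493
rotate P by −φ3: (0.0034, -0.0883, -0.2921)
  A=0.0866, B=-0.2921, C=(l²−L²−A²−y'²−z²)/(2L)=0.0608
  θ3 = atan2(B,A) + arccos(C/0.3047) = 0.0874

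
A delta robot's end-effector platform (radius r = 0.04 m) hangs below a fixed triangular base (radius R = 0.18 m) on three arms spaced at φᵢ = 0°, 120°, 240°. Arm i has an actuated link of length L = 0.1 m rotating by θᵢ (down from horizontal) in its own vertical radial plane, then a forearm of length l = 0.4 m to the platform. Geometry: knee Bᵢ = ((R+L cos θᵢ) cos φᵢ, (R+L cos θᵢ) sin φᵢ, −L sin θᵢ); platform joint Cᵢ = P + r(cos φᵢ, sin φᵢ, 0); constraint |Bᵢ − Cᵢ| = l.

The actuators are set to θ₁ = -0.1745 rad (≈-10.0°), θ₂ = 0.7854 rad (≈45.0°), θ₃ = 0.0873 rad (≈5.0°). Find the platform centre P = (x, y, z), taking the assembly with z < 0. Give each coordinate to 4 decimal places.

(0.0622, -0.0660, -0.3356)

centre 1 = (0.2385·cos0.0°, 0.2385·sin0.0°, 0.0174) = (0.2385, 0.0000, 0.0174)
φ2=120.0°: virtual centre (-0.1054, 0.1825, -0.0707), radius l
arm 3 at φ=240.0°: (R−r)+L cos θ3 = 0.2396;  centre 3 = (-0.1198, -0.2075, -0.0087)
eliminate P² terms by subtracting sphere 1 from 2 and 3
[-0.6877 0.3650 -0.1761]·P = -0.0078;  [-0.7166 -0.4150 -0.0522]·P = 0.0003
Cramer: x(z) = 0.0057-0.1685z;  y(z) = -0.0106+0.1652z
sphere 1 gives Az²+Bz+C=0 with A=1.0557, B=0.0402, C=-0.1054;  B²−4AC=0.4467;  roots -0.3356, 0.2975;  negative root z = -0.3356
x = 0.0622, y = -0.0660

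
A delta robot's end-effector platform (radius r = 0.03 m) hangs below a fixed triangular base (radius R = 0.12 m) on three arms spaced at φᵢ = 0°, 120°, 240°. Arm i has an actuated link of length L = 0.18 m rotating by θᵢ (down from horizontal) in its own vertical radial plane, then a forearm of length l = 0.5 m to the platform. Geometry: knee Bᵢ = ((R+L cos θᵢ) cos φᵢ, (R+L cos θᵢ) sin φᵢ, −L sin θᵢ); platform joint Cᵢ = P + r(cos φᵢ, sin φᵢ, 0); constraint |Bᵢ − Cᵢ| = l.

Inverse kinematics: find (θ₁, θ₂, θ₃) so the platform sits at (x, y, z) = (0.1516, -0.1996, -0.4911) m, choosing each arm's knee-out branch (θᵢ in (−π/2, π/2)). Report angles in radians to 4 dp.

rotate P by −φ1: (0.1516, -0.1996, -0.4911)
  A cos θ + B sin θ = C:  -0.0616·cos θ + -0.4911·sin θ = -0.1867
  θ1 = atan2(B,A) + arccos(C/0.4949) = 0.2620
φ2=120.0° → target in arm frame (-0.2487, -0.0315)
  A=0.3387, B=-0.4911, C=(l²−L²−A²−y'²−z²)/(2L)=-0.3868
  √(A²+B²)=0.5965;  θ2 = -0.9671+2.2764 ≈ 1.3093
φ3=240.0° → target in arm frame (0.0971, 0.2311)
  e−x'=-0.0071;  (l²−L²−(e−x')²−y'²−z²)/2L = -0.2140
  γ=atan2(-0.4911,-0.0071)=-1.5852;  ψ=arccos(-0.4357)=2.0216;  θ3=γ+ψ≈0.4364

θ₁ = 0.2620, θ₂ = 1.3093, θ₃ = 0.4364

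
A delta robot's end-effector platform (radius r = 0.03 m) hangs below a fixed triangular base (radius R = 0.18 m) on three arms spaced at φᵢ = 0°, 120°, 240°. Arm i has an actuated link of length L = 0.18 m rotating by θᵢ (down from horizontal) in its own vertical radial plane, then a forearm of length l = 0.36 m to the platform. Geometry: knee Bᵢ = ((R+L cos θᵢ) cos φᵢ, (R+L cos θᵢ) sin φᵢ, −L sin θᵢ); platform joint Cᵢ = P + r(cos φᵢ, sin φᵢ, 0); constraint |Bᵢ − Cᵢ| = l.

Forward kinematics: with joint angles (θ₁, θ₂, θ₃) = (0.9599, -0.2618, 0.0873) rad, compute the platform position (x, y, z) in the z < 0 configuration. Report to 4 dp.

(-0.1029, 0.0206, -0.1954)

φ1=0.0°: virtual centre (0.2532, 0.0000, -0.1474), radius l
arm 2 at φ=120.0°: (R−r)+L cos θ2 = 0.3239;  centre 2 = (-0.1619, 0.2805, 0.0466)
arm 3 at φ=240.0°: (R−r)+L cos θ3 = 0.3293;  centre 3 = (-0.1647, -0.2852, -0.0157)
|centre ₂|²−|centre ₁|² = 0.0212;  |centre ₃|²−|centre ₁|² = 0.0228
[-0.8304 0.5610 0.3881]·P = 0.0212;  [-0.8358 -0.5704 0.2635]·P = 0.0228
det = 0.9425;  x = -0.0264+0.3917z,  y = -0.0013+-0.1120z
sphere 1 gives Az²+Bz+C=0 with A=1.1660, B=0.0761, C=-0.0297;  B²−4AC=0.1441;  roots -0.1954, 0.1301;  negative root z = -0.1954
x = -0.1029, y = 0.0206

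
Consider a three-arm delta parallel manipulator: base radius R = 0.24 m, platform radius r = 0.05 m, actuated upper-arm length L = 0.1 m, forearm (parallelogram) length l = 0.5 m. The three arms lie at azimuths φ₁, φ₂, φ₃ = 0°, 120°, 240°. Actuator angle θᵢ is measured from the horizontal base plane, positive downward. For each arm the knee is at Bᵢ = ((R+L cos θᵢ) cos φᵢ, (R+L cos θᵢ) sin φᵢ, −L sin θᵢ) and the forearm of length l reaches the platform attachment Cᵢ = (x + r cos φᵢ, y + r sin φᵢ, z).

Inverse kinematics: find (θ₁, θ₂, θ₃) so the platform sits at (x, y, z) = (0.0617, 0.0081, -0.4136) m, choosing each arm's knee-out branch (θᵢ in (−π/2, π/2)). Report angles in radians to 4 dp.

φ1=0.0° → target in arm frame (0.0617, 0.0081)
  A=0.1283, B=-0.4136, C=(l²−L²−A²−y'²−z²)/(2L)=0.2620
  γ=atan2(-0.4136,0.1283)=-1.2700;  ψ=arccos(0.6051)=0.9209;  θ1=γ+ψ≈-0.3491
φ2=120.0° → target in arm frame (-0.0238, -0.0575)
  A cos θ + B sin θ = C:  0.2138·cos θ + -0.4136·sin θ = 0.0995
  √(A²+B²)=0.4656;  θ2 = -1.0936+1.3554 ≈ 0.2617
arm 3 (φ=240.0°): x'=-0.0379, y'=0.0494
  A cos θ + B sin θ = C:  0.2279·cos θ + -0.4136·sin θ = 0.0729
  √(A²+B²)=0.4722;  θ3 = -1.0672+1.4159 ≈ 0.3486

θ₁ = -0.3491, θ₂ = 0.2617, θ₃ = 0.3486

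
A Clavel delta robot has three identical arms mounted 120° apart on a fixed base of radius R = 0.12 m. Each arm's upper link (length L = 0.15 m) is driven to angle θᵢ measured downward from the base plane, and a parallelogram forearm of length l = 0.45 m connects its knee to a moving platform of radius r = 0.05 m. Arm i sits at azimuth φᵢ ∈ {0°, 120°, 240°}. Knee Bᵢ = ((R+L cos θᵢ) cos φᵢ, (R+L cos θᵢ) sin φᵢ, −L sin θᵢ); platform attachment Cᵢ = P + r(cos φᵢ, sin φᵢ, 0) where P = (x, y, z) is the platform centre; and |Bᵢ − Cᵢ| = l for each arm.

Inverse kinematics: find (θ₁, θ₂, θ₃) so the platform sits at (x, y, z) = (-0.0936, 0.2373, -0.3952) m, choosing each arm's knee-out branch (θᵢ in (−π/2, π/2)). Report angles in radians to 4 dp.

θ₁ = 0.8725, θ₂ = -0.3492, θ₃ = 1.0472

arm 1 (φ=0.0°): x'=-0.0936, y'=0.2373
  A cos θ + B sin θ = C:  0.1636·cos θ + -0.3952·sin θ = -0.1975
  γ=atan2(-0.3952,0.1636)=-1.1783;  ψ=arccos(-0.4618)=2.0508;  θ1=γ+ψ≈0.8725
arm 2 (φ=120.0°): x'=0.2523, y'=-0.0376
  A=-0.1823, B=-0.3952, C=(l²−L²−A²−y'²−z²)/(2L)=-0.0361
  θ2 = atan2(B,A) + arccos(C/0.4352) = -0.3492
φ3=240.0° → target in arm frame (-0.1587, -0.1997)
  A=0.2287, B=-0.3952, C=(l²−L²−A²−y'²−z²)/(2L)=-0.2279
  θ3 = atan2(B,A) + arccos(C/0.4566) = 1.0472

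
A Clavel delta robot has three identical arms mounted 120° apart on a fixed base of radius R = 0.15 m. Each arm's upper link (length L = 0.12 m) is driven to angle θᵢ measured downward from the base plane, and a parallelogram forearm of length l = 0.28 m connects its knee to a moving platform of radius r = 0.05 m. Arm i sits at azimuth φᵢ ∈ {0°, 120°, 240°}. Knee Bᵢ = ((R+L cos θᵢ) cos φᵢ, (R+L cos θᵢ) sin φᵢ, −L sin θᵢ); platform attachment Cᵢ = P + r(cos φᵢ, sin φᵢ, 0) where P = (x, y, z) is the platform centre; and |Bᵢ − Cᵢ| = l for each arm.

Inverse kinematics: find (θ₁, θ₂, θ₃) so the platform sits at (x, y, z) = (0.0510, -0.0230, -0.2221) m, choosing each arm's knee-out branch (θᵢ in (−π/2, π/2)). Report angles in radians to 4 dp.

θ₁ = 0.0003, θ₂ = 0.6984, θ₃ = 0.4366

arm 1 (φ=0.0°): x'=0.0510, y'=-0.0230
  e−x'=0.0490;  (l²−L²−(e−x')²−y'²−z²)/2L = 0.0489
  θ1 = atan2(B,A) + arccos(C/0.2274) = 0.0003
arm 2 (φ=120.0°): x'=-0.0454, y'=-0.0327
  A cos θ + B sin θ = C:  0.1454·cos θ + -0.2221·sin θ = -0.0314
  √(A²+B²)=0.2655;  θ2 = -0.9911+1.6895 ≈ 0.6984
arm 3 (φ=240.0°): x'=-0.0056, y'=0.0557
  A cos θ + B sin θ = C:  0.1056·cos θ + -0.2221·sin θ = 0.0018
  √(A²+B²)=0.2459;  θ3 = -1.1270+1.5636 ≈ 0.4366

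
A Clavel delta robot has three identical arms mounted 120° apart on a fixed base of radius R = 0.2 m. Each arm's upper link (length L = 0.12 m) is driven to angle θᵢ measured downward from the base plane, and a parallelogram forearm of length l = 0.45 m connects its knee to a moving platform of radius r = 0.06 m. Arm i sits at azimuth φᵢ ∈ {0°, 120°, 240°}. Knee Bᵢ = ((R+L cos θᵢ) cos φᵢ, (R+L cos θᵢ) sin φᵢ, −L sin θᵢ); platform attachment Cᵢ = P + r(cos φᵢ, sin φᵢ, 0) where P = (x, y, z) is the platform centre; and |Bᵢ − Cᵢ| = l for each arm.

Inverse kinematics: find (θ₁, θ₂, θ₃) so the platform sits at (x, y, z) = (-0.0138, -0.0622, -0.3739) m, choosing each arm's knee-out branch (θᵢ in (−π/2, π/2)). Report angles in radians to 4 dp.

θ₁ = 0.1745, θ₂ = 0.3489, θ₃ = -0.2625

arm 1 (φ=0.0°): x'=-0.0138, y'=-0.0622
  A cos θ + B sin θ = C:  0.1538·cos θ + -0.3739·sin θ = 0.0866
  θ1 = atan2(B,A) + arccos(C/0.4043) = 0.1745
φ2=120.0° → target in arm frame (-0.0470, 0.0431)
  A cos θ + B sin θ = C:  0.1870·cos θ + -0.3739·sin θ = 0.0479
  γ=atan2(-0.3739,0.1870)=-1.1071;  ψ=arccos(0.1145)=1.4560;  θ2=γ+ψ≈0.3489
φ3=240.0° → target in arm frame (0.0608, 0.0191)
  A cos θ + B sin θ = C:  0.0792·cos θ + -0.3739·sin θ = 0.1736
  √(A²+B²)=0.3822;  θ3 = -1.3620+1.0994 ≈ -0.2625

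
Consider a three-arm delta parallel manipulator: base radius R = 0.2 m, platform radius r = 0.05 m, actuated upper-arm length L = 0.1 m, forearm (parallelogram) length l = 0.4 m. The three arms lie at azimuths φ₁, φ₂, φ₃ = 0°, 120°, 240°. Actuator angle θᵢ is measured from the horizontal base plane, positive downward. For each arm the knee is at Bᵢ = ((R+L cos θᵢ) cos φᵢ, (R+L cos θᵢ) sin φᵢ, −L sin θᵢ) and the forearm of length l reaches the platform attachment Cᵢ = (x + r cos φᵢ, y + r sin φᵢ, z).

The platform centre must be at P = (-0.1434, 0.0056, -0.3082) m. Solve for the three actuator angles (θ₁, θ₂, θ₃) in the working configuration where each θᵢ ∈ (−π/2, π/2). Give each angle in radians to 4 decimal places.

φ1=0.0° → target in arm frame (-0.1434, 0.0056)
  e−x'=0.2934;  (l²−L²−(e−x')²−y'²−z²)/2L = -0.1555
  √(A²+B²)=0.4255;  θ1 = -0.8100+1.9449 ≈ 1.1349
φ2=120.0° → target in arm frame (0.0765, 0.1214)
  A=0.0735, B=-0.3082, C=(l²−L²−A²−y'²−z²)/(2L)=0.1744
  √(A²+B²)=0.3168;  θ2 = -1.3368+0.9878 ≈ -0.3490
rotate P by −φ3: (0.0669, -0.1270, -0.3082)
  e−x'=0.0831;  (l²−L²−(e−x')²−y'²−z²)/2L = 0.1599
  √(A²+B²)=0.3192;  θ3 = -1.3073+1.0463 ≈ -0.2610

θ₁ = 1.1349, θ₂ = -0.3490, θ₃ = -0.2610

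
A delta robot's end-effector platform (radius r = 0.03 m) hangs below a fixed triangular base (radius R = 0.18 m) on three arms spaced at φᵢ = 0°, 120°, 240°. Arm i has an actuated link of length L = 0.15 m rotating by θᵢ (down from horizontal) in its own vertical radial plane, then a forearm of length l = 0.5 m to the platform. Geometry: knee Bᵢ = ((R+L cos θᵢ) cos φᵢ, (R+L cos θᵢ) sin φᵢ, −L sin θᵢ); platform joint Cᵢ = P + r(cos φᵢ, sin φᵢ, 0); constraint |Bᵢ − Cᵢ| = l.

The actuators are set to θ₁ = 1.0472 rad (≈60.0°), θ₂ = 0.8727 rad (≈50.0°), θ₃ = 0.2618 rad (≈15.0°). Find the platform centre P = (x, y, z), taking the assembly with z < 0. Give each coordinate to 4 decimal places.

(-0.0884, -0.0934, -0.5082)

φ1=0.0°: virtual centre (0.2250, 0.0000, -0.1299), radius l
φ2=120.0°: virtual centre (-0.1232, 0.2134, -0.1149), radius l
centre 3 = (0.2949·cos240.0°, 0.2949·sin240.0°, -0.0388) = (-0.1474, -0.2554, -0.0388)
subtract pairs → two planes through P
[-0.6964 0.4268 0.0300]·P = 0.0064;  [-0.7449 -0.5108 0.1822]·P = 0.0210
Cramer: x(z) = -0.0182+0.1382z;  y(z) = -0.0146+0.1552z
into |P−centre ₁|² = l²: 1.0432z² + 0.1881z + -0.1738 = 0;  Δ = 0.7605;  z = -0.5082 or 0.3278 → z<0 root = -0.5082
x = -0.0884, y = -0.0934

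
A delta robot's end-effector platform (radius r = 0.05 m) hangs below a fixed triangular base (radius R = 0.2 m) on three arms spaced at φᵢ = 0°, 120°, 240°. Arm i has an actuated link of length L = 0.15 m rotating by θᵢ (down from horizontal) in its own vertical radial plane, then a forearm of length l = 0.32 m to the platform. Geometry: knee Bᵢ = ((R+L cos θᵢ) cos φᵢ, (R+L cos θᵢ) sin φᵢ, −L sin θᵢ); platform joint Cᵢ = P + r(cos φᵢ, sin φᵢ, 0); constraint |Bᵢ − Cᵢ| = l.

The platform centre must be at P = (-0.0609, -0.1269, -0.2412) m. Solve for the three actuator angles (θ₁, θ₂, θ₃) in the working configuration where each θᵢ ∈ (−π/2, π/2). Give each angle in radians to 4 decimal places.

θ₁ = 1.1347, θ₂ = 1.2214, θ₃ = -0.2617

rotate P by −φ1: (-0.0609, -0.1269, -0.2412)
  A cos θ + B sin θ = C:  0.2109·cos θ + -0.2412·sin θ = -0.1295
  γ=atan2(-0.2412,0.2109)=-0.8523;  ψ=arccos(-0.4043)=1.9870;  θ1=γ+ψ≈1.1347
rotate P by −φ2: (-0.0794, 0.1162, -0.2412)
  A cos θ + B sin θ = C:  0.2294·cos θ + -0.2412·sin θ = -0.1481
  √(A²+B²)=0.3329;  θ2 = -0.8104+2.0318 ≈ 1.2214
arm 3 (φ=240.0°): x'=0.1403, y'=0.0107
  A=0.0097, B=-0.2412, C=(l²−L²−A²−y'²−z²)/(2L)=0.0717
  θ3 = atan2(B,A) + arccos(C/0.2414) = -0.2617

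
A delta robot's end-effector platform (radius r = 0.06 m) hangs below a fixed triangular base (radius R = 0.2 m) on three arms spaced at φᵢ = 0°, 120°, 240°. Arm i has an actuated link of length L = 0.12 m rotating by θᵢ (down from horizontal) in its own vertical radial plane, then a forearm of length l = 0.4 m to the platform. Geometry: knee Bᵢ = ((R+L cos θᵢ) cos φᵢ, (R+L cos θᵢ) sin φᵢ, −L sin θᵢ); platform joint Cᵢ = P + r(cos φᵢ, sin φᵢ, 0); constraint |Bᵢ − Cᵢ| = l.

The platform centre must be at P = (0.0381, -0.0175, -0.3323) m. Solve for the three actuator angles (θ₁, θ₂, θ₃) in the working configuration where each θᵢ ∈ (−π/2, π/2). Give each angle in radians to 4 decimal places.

θ₁ = -0.0004, θ₂ = 0.4357, θ₃ = 0.2617

rotate P by −φ1: (0.0381, -0.0175, -0.3323)
  A=0.1019, B=-0.3323, C=(l²−L²−A²−y'²−z²)/(2L)=0.1020
  γ=atan2(-0.3323,0.1019)=-1.2732;  ψ=arccos(0.2935)=1.2729;  θ1=γ+ψ≈-0.0004
rotate P by −φ2: (-0.0342, -0.0242, -0.3323)
  e−x'=0.1742;  (l²−L²−(e−x')²−y'²−z²)/2L = 0.0177
  γ=atan2(-0.3323,0.1742)=-1.0879;  ψ=arccos(0.0471)=1.5237;  θ2=γ+ψ≈0.4357
rotate P by −φ3: (-0.0039, 0.0417, -0.3323)
  e−x'=0.1439;  (l²−L²−(e−x')²−y'²−z²)/2L = 0.0530
  θ3 = atan2(B,A) + arccos(C/0.3621) = 0.2617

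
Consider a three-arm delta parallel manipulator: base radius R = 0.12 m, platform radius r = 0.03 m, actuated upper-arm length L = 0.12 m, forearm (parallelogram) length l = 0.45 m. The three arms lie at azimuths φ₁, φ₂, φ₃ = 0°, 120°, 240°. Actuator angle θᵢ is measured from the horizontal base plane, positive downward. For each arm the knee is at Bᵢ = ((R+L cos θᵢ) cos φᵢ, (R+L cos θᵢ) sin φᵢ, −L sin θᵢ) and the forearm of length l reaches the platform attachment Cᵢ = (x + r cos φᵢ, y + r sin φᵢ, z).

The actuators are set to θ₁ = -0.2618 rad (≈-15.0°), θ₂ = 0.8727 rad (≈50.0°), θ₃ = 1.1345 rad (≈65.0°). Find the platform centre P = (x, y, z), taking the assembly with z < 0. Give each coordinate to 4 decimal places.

(0.2119, 0.0457, -0.4166)

arm 1 at φ=0.0°: (R−r)+L cos θ1 = 0.2059;  S1 = (0.2059, 0.0000, 0.0311)
S2 = (0.1671·cos120.0°, 0.1671·sin120.0°, -0.0919) = (-0.0836, 0.1447, -0.0919)
S3 = (0.1407·cos240.0°, 0.1407·sin240.0°, -0.1088) = (-0.0704, -0.1219, -0.1088)
|S₂|²−|S₁|² = -0.0070;  |S₃|²−|S₁|² = -0.0117
plane₁₂: -0.5790x+0.2895y+-0.2460z = -0.0070
Cramer: x(z) = 0.0169-0.4680z;  y(z) = 0.0098-0.0863z
into |P−S₁|² = l²: 1.2265z² + 0.1131z + -0.1657 = 0;  Δ = 0.8258;  z = -0.4166 or 0.3244 → z<0 root = -0.4166
x = 0.2119, y = 0.0457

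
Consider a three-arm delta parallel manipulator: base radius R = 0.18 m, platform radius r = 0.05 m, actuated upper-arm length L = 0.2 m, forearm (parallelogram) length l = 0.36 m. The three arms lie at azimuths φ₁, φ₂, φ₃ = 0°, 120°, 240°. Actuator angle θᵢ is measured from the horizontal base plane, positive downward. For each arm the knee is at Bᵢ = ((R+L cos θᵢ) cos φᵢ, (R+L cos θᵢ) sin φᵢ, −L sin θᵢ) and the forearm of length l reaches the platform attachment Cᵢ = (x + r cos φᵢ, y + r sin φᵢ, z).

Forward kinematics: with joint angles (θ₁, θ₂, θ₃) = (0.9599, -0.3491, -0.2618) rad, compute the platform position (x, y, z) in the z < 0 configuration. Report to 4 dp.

arm 1 at φ=0.0°: ρ1 = 0.2447;  centre 1 = (0.2447, 0.0000, -0.1638)
φ2=120.0°: virtual centre (-0.1590, 0.2753, 0.0684), radius l
φ3=240.0°: virtual centre (-0.1616, -0.2799, 0.0518), radius l
eliminate P² terms by subtracting sphere 1 from 2 and 3
[-0.8074 0.5507 0.4645]·P = 0.0190;  [-0.8126 -0.5598 0.4312]·P = 0.0204
det = 0.8994;  x = -0.0243+0.5531z,  y = -0.0011+-0.0326z
sphere 1 gives Az²+Bz+C=0 with A=1.3069, B=0.0301, C=-0.0304;  B²−4AC=0.1597;  roots -0.1644, 0.1413;  negative root z = -0.1644
x = -0.1153, y = 0.0042

(-0.1153, 0.0042, -0.1644)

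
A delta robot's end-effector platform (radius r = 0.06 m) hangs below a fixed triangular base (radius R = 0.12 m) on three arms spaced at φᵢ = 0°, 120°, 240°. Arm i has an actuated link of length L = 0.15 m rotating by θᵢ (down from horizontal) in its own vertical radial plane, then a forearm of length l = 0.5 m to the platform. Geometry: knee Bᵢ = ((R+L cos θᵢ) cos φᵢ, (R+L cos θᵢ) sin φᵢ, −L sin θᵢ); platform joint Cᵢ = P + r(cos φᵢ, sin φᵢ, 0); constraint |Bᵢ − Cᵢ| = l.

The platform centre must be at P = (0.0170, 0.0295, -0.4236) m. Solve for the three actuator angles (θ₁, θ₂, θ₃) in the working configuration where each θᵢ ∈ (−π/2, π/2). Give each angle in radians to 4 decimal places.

arm 1 (φ=0.0°): x'=0.0170, y'=0.0295
  A=0.0430, B=-0.4236, C=(l²−L²−A²−y'²−z²)/(2L)=0.1511
  √(A²+B²)=0.4258;  θ1 = -1.4696+1.2079 ≈ -0.2617
φ2=120.0° → target in arm frame (0.0170, -0.0295)
  A cos θ + B sin θ = C:  0.0430·cos θ + -0.4236·sin θ = 0.1512
  γ=atan2(-0.4236,0.0430)=-1.4697;  ψ=arccos(0.3550)=1.2078;  θ2=γ+ψ≈-0.2619
rotate P by −φ3: (-0.0340, 0.0000, -0.4236)
  A cos θ + B sin θ = C:  0.0940·cos θ + -0.4236·sin θ = 0.1307
  θ3 = atan2(B,A) + arccos(C/0.4339) = -0.0876

θ₁ = -0.2617, θ₂ = -0.2619, θ₃ = -0.0876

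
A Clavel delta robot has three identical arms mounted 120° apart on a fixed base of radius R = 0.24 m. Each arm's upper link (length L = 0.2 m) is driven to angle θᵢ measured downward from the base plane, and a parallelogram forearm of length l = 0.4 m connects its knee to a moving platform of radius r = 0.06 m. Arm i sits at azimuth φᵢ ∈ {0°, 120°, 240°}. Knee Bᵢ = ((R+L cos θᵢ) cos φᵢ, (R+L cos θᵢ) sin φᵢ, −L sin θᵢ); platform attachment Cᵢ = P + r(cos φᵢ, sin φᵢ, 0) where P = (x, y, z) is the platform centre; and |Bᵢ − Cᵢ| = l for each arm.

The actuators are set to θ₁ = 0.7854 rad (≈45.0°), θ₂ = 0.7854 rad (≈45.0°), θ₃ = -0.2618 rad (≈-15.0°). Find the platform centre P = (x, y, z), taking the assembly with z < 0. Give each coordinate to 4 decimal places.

(-0.0533, -0.0924, -0.2465)

S1 = (0.3214·cos0.0°, 0.3214·sin0.0°, -0.1414) = (0.3214, 0.0000, -0.1414)
S2 = (0.3214·cos120.0°, 0.3214·sin120.0°, -0.1414) = (-0.1607, 0.2784, -0.1414)
S3 = (0.3732·cos240.0°, 0.3732·sin240.0°, 0.0518) = (-0.1866, -0.3232, 0.0518)
|S₂|²−|S₁|² = 0.0000;  |S₃|²−|S₁|² = 0.0186
[-0.9643 0.5567 0.0000]·P = 0.0000;  [-1.0160 -0.6464 0.3864]·P = 0.0186
Cramer: x(z) = -0.0087+0.1809z;  y(z) = -0.0151+0.3134z
quadratic in z: (1.1309)z²+(0.1539)z+(-0.0308)=0, √Δ=0.4036 → z ∈ {-0.2465, 0.1104}; z = -0.2465 (taking z<0)
x = -0.0533, y = -0.0924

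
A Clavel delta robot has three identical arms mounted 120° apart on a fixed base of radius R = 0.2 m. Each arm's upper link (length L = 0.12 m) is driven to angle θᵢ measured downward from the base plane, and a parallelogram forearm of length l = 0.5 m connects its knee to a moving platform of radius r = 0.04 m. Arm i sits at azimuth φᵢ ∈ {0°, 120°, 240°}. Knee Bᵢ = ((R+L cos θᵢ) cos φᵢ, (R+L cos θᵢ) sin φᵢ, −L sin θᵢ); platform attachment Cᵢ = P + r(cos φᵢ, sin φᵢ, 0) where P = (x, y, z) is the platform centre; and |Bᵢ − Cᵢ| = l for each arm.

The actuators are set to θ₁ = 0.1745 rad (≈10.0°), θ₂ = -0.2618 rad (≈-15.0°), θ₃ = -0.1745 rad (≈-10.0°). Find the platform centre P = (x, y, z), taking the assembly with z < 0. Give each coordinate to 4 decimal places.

(-0.0448, 0.0079, -0.4025)

arm 1 at φ=0.0°: (R−r)+L cos θ1 = 0.2782;  O1 = (0.2782, 0.0000, -0.0208)
φ2=120.0°: virtual centre (-0.1380, 0.2389, 0.0311), radius l
arm 3 at φ=240.0°: (R−r)+L cos θ3 = 0.2782;  O3 = (-0.1391, -0.2409, 0.0208)
eliminate P² terms by subtracting sphere 1 from 2 and 3
linear system: -0.8323x+0.4779y = -0.0007−0.1038z; -0.8345x+-0.4818y = 0.0000−0.0833z
det = 0.7998;  x = 0.0004+0.1123z,  y = -0.0008+-0.0216z
sphere 1 gives Az²+Bz+C=0 with A=1.0131, B=-0.0207, C=-0.1724;  B²−4AC=0.6992;  roots -0.4025, 0.4229;  negative root z = -0.4025
x = -0.0448, y = 0.0079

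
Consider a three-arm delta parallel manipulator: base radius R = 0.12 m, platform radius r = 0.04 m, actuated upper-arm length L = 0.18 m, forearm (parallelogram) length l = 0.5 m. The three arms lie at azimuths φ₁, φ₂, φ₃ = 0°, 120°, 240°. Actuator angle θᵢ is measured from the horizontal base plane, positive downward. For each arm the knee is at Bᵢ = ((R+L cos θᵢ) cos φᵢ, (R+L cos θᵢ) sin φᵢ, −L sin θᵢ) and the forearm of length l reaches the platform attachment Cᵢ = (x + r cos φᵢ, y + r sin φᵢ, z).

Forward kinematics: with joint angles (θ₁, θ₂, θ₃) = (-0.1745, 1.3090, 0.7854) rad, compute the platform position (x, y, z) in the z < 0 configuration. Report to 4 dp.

(0.2752, -0.1333, -0.4503)

S1 = (0.2573·cos0.0°, 0.2573·sin0.0°, 0.0313) = (0.2573, 0.0000, 0.0313)
φ2=120.0°: virtual centre (-0.0633, 0.1096, -0.1739), radius l
arm 3 at φ=240.0°: ρ3 = 0.2073;  S3 = (-0.1036, -0.1795, -0.1273)
eliminate P² terms by subtracting sphere 1 from 2 and 3
plane₁₂: -0.6411x+0.2193y+-0.4102z = -0.0209
Cramer: x(z) = 0.0238-0.5581z;  y(z) = -0.0257+0.2390z
into |P−S₁|² = l²: 1.3686z² + 0.1858z + -0.1939 = 0;  Δ = 1.0959;  z = -0.4503 or 0.3146 → z<0 root = -0.4503
x = 0.2752, y = -0.1333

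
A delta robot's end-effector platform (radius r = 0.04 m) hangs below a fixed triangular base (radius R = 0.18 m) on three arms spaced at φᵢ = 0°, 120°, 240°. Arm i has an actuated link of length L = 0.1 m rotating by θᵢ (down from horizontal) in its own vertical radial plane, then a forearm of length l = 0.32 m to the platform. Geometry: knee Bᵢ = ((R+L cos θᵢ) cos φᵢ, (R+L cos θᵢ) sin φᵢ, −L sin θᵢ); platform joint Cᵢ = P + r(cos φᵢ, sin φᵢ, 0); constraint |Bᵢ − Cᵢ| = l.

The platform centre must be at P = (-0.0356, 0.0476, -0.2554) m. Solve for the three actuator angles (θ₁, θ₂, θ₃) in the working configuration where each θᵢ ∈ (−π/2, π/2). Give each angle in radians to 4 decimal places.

θ₁ = 0.6981, θ₂ = -0.0868, θ₃ = 0.6108

φ1=0.0° → target in arm frame (-0.0356, 0.0476)
  A=0.1756, B=-0.2554, C=(l²−L²−A²−y'²−z²)/(2L)=-0.0297
  θ1 = atan2(B,A) + arccos(C/0.3099) = 0.6981
φ2=120.0° → target in arm frame (0.0590, 0.0070)
  e−x'=0.0810;  (l²−L²−(e−x')²−y'²−z²)/2L = 0.1028
  √(A²+B²)=0.2679;  θ2 = -1.2638+1.1769 ≈ -0.0868
arm 3 (φ=240.0°): x'=-0.0234, y'=-0.0546
  e−x'=0.1634;  (l²−L²−(e−x')²−y'²−z²)/2L = -0.0126
  γ=atan2(-0.2554,0.1634)=-1.0016;  ψ=arccos(-0.0416)=1.6124;  θ3=γ+ψ≈0.6108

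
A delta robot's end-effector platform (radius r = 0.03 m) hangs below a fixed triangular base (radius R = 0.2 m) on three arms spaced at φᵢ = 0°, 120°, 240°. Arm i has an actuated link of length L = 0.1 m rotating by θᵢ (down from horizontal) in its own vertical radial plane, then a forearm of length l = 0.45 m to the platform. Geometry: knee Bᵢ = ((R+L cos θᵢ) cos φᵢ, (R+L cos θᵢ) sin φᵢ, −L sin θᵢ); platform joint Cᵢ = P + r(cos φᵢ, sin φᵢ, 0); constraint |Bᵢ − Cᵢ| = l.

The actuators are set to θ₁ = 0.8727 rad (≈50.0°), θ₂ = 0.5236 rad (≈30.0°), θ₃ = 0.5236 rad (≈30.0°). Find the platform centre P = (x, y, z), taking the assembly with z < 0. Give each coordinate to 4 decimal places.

(-0.0421, 0.0000, -0.4317)

φ1=0.0°: virtual centre (0.2343, 0.0000, -0.0766), radius l
φ2=120.0°: virtual centre (-0.1283, 0.2222, -0.0500), radius l
arm 3 at φ=240.0°: (R−r)+L cos θ3 = 0.2566;  centre 3 = (-0.1283, -0.2222, -0.0500)
|centre ₂|²−|centre ₁|² = 0.0076;  |centre ₃|²−|centre ₁|² = 0.0076
[-0.7252 0.4444 0.0532]·P = 0.0076;  [-0.7252 -0.4444 0.0532]·P = 0.0076
Cramer: x(z) = -0.0105+0.0734z;  y(z) = 0.0000-0.0000z
sphere 1 gives Az²+Bz+C=0 with A=1.0054, B=0.1173, C=-0.1367;  B²−4AC=0.5636;  roots -0.4317, 0.3150;  negative root z = -0.4317
x = -0.0421, y = 0.0000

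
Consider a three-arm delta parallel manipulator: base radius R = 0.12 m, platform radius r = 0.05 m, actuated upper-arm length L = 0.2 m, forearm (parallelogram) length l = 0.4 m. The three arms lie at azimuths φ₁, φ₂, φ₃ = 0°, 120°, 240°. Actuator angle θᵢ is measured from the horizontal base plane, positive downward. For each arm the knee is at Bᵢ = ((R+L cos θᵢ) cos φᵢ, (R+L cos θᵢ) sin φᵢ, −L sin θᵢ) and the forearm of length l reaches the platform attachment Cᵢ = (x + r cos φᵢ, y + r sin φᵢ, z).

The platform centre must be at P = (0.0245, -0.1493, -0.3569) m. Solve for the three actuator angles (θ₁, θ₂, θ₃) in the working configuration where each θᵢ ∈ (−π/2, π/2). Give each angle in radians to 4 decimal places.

θ₁ = 0.3492, θ₂ = 0.8728, θ₃ = -0.0003

arm 1 (φ=0.0°): x'=0.0245, y'=-0.1493
  e−x'=0.0455;  (l²−L²−(e−x')²−y'²−z²)/2L = -0.0793
  γ=atan2(-0.3569,0.0455)=-1.4440;  ψ=arccos(-0.2205)=1.7932;  θ1=γ+ψ≈0.3492
arm 2 (φ=120.0°): x'=-0.1415, y'=0.0534
  A=0.2115, B=-0.3569, C=(l²−L²−A²−y'²−z²)/(2L)=-0.1375
  γ=atan2(-0.3569,0.2115)=-1.0357;  ψ=arccos(-0.3313)=1.9085;  θ2=γ+ψ≈0.8728
φ3=240.0° → target in arm frame (0.1170, 0.0959)
  A cos θ + B sin θ = C:  -0.0470·cos θ + -0.3569·sin θ = -0.0470
  γ=atan2(-0.3569,-0.0470)=-1.7019;  ψ=arccos(-0.1304)=1.7016;  θ3=γ+ψ≈-0.0003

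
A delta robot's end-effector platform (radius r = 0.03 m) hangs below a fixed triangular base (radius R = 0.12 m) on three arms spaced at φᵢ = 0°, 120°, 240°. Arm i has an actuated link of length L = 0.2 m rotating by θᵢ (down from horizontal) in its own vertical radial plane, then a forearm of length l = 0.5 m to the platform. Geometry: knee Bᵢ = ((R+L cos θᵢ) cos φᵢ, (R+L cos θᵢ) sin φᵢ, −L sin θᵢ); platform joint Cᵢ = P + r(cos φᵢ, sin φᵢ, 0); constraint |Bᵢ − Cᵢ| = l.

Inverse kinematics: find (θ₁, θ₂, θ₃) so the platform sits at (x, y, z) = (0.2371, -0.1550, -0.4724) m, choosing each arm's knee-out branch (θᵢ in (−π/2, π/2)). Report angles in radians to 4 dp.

φ1=0.0° → target in arm frame (0.2371, -0.1550)
  e−x'=-0.1471;  (l²−L²−(e−x')²−y'²−z²)/2L = -0.1471
  √(A²+B²)=0.4948;  θ1 = -1.8727+1.8726 ≈ -0.0001
φ2=120.0° → target in arm frame (-0.2528, -0.1278)
  A=0.3428, B=-0.4724, C=(l²−L²−A²−y'²−z²)/(2L)=-0.3675
  γ=atan2(-0.4724,0.3428)=-0.9431;  ψ=arccos(-0.6297)=2.2519;  θ2=γ+ψ≈1.3088
arm 3 (φ=240.0°): x'=0.0157, y'=0.2828
  A=0.0743, B=-0.4724, C=(l²−L²−A²−y'²−z²)/(2L)=-0.2467
  γ=atan2(-0.4724,0.0743)=-1.4148;  ψ=arccos(-0.5159)=2.1128;  θ3=γ+ψ≈0.6981

θ₁ = -0.0001, θ₂ = 1.3088, θ₃ = 0.6981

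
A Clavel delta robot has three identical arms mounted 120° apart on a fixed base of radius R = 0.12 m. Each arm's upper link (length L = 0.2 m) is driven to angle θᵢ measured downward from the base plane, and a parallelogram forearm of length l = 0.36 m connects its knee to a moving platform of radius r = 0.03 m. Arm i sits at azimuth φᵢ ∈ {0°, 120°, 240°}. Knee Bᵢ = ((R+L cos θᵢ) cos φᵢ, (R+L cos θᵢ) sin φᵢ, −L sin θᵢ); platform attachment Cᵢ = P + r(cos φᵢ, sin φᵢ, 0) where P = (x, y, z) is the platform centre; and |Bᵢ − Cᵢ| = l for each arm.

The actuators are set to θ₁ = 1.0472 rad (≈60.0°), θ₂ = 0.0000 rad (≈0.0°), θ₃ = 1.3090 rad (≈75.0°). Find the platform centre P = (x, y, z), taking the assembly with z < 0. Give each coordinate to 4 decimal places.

(-0.0526, 0.2033, -0.3446)

centre 1 = (0.1900·cos0.0°, 0.1900·sin0.0°, -0.1732) = (0.1900, 0.0000, -0.1732)
φ2=120.0°: virtual centre (-0.1450, 0.2511, 0.0000), radius l
centre 3 = (0.1418·cos240.0°, 0.1418·sin240.0°, -0.1932) = (-0.0709, -0.1228, -0.1932)
eliminate P² terms by subtracting sphere 1 from 2 and 3
plane₁₂: -0.6700x+0.5023y+0.3464z = 0.0180
Cramer: x(z) = -0.0001+0.1523z;  y(z) = 0.0357-0.4865z
sphere 1 gives Az²+Bz+C=0 with A=1.2598, B=0.2538, C=-0.0622;  B²−4AC=0.3777;  roots -0.3446, 0.1432;  negative root z = -0.3446
x = -0.0526, y = 0.2033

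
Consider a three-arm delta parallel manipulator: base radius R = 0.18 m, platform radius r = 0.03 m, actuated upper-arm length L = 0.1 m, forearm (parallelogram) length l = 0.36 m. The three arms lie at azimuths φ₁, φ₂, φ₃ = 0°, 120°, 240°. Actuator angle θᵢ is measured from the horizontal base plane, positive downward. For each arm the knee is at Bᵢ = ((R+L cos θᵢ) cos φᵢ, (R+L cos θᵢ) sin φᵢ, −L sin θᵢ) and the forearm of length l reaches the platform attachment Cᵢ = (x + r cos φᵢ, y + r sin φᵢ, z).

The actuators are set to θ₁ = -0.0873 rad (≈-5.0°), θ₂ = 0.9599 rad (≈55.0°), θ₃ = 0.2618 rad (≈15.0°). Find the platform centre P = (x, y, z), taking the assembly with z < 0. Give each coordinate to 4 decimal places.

(0.0627, -0.0599, -0.2931)

φ1=0.0°: virtual centre (0.2496, 0.0000, 0.0087), radius l
S2 = (0.2074·cos120.0°, 0.2074·sin120.0°, -0.0819) = (-0.1037, 0.1796, -0.0819)
arm 3 at φ=240.0°: e+L cos θ3 = 0.2466;  S3 = (-0.1233, -0.2136, -0.0259)
subtract pairs → two planes through P
linear system: -0.7066x+0.3592y = -0.0127−-0.1813z; -0.7458x+-0.4271y = -0.0009−-0.0692z
det = 0.5697;  x = 0.0101+-0.1795z,  y = -0.0155+0.1515z
into |P−S₁|² = l²: 1.0552z² + 0.0639z + -0.0719 = 0;  Δ = 0.3076;  z = -0.2931 or 0.2325 → z<0 root = -0.2931
x = 0.0627, y = -0.0599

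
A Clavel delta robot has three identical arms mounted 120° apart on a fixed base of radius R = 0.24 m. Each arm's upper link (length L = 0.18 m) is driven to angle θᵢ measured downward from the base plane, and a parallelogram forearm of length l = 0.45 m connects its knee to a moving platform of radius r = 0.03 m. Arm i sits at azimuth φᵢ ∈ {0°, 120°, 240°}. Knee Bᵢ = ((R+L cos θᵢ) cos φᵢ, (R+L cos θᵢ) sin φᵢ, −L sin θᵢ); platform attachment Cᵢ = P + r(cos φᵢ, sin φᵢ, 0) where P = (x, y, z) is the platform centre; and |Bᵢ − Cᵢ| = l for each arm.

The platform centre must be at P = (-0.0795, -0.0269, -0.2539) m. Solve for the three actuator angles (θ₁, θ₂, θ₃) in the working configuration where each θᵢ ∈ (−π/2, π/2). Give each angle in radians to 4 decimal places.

arm 1 (φ=0.0°): x'=-0.0795, y'=-0.0269
  A cos θ + B sin θ = C:  0.2895·cos θ + -0.2539·sin θ = 0.0586
  √(A²+B²)=0.3851;  θ1 = -0.7200+1.4180 ≈ 0.6980
φ2=120.0° → target in arm frame (0.0165, 0.0823)
  e−x'=0.1935;  (l²−L²−(e−x')²−y'²−z²)/2L = 0.1706
  γ=atan2(-0.2539,0.1935)=-0.9195;  ψ=arccos(0.5342)=1.0072;  θ2=γ+ψ≈0.0877
φ3=240.0° → target in arm frame (0.0630, -0.0554)
  A=0.1470, B=-0.2539, C=(l²−L²−A²−y'²−z²)/(2L)=0.2249
  γ=atan2(-0.2539,0.1470)=-1.0461;  ψ=arccos(0.7667)=0.6971;  θ3=γ+ψ≈-0.3490

θ₁ = 0.6980, θ₂ = 0.0877, θ₃ = -0.3490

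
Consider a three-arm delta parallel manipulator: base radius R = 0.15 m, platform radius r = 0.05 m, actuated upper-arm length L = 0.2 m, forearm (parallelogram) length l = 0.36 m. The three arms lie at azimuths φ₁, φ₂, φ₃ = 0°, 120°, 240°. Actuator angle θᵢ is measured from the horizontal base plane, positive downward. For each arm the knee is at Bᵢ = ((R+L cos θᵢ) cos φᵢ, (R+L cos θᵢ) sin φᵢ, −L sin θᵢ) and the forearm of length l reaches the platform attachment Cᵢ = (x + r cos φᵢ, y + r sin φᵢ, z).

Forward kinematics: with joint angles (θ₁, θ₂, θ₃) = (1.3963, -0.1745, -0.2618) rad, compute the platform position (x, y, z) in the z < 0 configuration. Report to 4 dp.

φ1=0.0°: virtual centre (0.1347, 0.0000, -0.1970), radius l
O2 = (0.2970·cos120.0°, 0.2970·sin120.0°, 0.0347) = (-0.1485, 0.2572, 0.0347)
O3 = (0.2932·cos240.0°, 0.2932·sin240.0°, 0.0518) = (-0.1466, -0.2539, 0.0518)
eliminate P² terms by subtracting sphere 1 from 2 and 3
plane₁₂: -0.5664x+0.5144y+0.4634z = 0.0324
Cramer: x(z) = -0.0568+0.8512z;  y(z) = 0.0005+0.0365z
sphere 1 gives Az²+Bz+C=0 with A=1.7259, B=0.0679, C=-0.0541;  B²−4AC=0.3782;  roots -0.1978, 0.1585;  negative root z = -0.1978
x = -0.2252, y = -0.0067

(-0.2252, -0.0067, -0.1978)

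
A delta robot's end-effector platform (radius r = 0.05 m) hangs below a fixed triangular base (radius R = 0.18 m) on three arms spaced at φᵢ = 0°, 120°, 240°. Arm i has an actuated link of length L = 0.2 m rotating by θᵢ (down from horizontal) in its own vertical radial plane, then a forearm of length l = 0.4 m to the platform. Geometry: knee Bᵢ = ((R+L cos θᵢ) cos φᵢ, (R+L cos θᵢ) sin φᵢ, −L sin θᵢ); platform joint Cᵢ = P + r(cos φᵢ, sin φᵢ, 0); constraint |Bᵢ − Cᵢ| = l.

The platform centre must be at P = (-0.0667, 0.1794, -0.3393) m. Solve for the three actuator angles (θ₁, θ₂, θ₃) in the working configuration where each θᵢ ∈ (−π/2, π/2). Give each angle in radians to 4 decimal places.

θ₁ = 0.9596, θ₂ = -0.1743, θ₃ = 1.1343

arm 1 (φ=0.0°): x'=-0.0667, y'=0.1794
  e−x'=0.1967;  (l²−L²−(e−x')²−y'²−z²)/2L = -0.1650
  θ1 = atan2(B,A) + arccos(C/0.3922) = 0.9596
rotate P by −φ2: (0.1887, -0.0319, -0.3393)
  A=-0.0587, B=-0.3393, C=(l²−L²−A²−y'²−z²)/(2L)=0.0010
  √(A²+B²)=0.3443;  θ2 = -1.7421+1.5678 ≈ -0.1743
φ3=240.0° → target in arm frame (-0.1220, -0.1475)
  A=0.2520, B=-0.3393, C=(l²−L²−A²−y'²−z²)/(2L)=-0.2010
  √(A²+B²)=0.4227;  θ3 = -0.9320+2.0663 ≈ 1.1343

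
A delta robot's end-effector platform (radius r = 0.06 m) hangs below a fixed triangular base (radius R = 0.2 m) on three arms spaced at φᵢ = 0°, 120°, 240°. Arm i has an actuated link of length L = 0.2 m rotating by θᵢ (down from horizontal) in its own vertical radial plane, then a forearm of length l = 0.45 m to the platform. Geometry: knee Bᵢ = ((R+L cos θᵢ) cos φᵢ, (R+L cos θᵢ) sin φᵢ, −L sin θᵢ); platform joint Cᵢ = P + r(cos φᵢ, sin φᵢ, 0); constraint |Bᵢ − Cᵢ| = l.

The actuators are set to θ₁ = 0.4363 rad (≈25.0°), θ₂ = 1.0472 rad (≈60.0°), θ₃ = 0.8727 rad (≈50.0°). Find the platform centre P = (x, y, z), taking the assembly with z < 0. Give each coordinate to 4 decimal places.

(0.1058, -0.0342, -0.4781)

φ1=0.0°: virtual centre (0.3213, 0.0000, -0.0845), radius l
centre 2 = (0.2400·cos120.0°, 0.2400·sin120.0°, -0.1732) = (-0.1200, 0.2078, -0.1732)
φ3=240.0°: virtual centre (-0.1343, -0.2326, -0.1532), radius l
|centre ₂|²−|centre ₁|² = -0.0228;  |centre ₃|²−|centre ₁|² = -0.0148
plane₁₂: -0.8825x+0.4157y+-0.1774z = -0.0228
det = 0.7892;  x = 0.0212+-0.1769z,  y = -0.0098+0.0511z
quadratic in z: (1.0339)z²+(0.2742)z+(-0.1052)=0, √Δ=0.7144 → z ∈ {-0.4781, 0.2129}; z = -0.4781 (taking z<0)
x = 0.1058, y = -0.0342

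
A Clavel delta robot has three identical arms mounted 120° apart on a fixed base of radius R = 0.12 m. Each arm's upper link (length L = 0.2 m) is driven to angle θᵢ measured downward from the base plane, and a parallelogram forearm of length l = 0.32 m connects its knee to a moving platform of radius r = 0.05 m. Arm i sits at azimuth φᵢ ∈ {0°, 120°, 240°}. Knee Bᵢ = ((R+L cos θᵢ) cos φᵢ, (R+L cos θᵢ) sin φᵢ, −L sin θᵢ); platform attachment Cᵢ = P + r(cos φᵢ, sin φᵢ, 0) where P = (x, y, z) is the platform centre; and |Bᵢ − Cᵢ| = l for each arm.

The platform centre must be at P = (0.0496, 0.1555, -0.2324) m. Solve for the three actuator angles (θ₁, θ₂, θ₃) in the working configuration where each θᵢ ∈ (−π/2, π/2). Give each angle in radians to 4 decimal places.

arm 1 (φ=0.0°): x'=0.0496, y'=0.1555
  e−x'=0.0204;  (l²−L²−(e−x')²−y'²−z²)/2L = -0.0405
  γ=atan2(-0.2324,0.0204)=-1.4832;  ψ=arccos(-0.1737)=1.7453;  θ1=γ+ψ≈0.2621
arm 2 (φ=120.0°): x'=0.1099, y'=-0.1207
  e−x'=-0.0399;  (l²−L²−(e−x')²−y'²−z²)/2L = -0.0194
  √(A²+B²)=0.2358;  θ2 = -1.7407+1.6533 ≈ -0.0874
rotate P by −φ3: (-0.1595, -0.0348, -0.2324)
  A cos θ + B sin θ = C:  0.2295·cos θ + -0.2324·sin θ = -0.1137
  √(A²+B²)=0.3266;  θ3 = -0.7917+1.9263 ≈ 1.1346

θ₁ = 0.2621, θ₂ = -0.0874, θ₃ = 1.1346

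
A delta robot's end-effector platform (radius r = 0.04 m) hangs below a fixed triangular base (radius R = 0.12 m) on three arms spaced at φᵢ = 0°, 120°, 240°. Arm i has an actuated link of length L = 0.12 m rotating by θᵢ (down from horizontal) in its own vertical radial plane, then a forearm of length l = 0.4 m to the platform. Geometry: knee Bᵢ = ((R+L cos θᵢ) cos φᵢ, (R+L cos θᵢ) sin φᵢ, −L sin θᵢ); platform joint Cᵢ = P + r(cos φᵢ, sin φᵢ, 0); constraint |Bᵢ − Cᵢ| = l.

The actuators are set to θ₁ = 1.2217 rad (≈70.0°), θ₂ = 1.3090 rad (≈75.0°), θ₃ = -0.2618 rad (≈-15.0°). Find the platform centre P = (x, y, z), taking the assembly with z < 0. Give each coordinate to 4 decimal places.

centre 1 = (0.1210·cos0.0°, 0.1210·sin0.0°, -0.1128) = (0.1210, 0.0000, -0.1128)
centre 2 = (0.1111·cos120.0°, 0.1111·sin120.0°, -0.1159) = (-0.0555, 0.0962, -0.1159)
φ3=240.0°: virtual centre (-0.0980, -0.1697, 0.0311), radius l
eliminate P² terms by subtracting sphere 1 from 2 and 3
linear system: -0.3531x+0.1924y = -0.0016−-0.0063z; -0.4380x+-0.3393y = 0.0120−0.2876z
Cramer: x(z) = -0.0086+0.2606z;  y(z) = -0.0242+0.5112z
quadratic in z: (1.3293)z²+(0.1332)z+(-0.1299)=0, √Δ=0.8416 → z ∈ {-0.3667, 0.2665}; z = -0.3667 (taking z<0)
x = -0.1042, y = -0.2116

(-0.1042, -0.2116, -0.3667)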